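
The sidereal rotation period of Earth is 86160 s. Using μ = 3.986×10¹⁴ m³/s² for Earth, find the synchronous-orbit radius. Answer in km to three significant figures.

A synchronous orbit has period T, so by Kepler's third law a = (μT²/4π²)^(1/3).
μT²/4π² = 3.986×10¹⁴ × (8.616×10⁴)² / 39.48 = 7.495×10²² m³.
a = 4.216×10⁷ m = 42163 km.

r_sync ≈ 42200 km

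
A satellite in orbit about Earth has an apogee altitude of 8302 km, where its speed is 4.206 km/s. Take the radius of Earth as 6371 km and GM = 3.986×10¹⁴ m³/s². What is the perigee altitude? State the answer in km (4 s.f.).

perigee altitude ≈ 713.3 km

r_a = 6371 + 8302 = 14673 km = 1.467×10⁷ m.
Specific energy ε = v²/2 − μ/r = -1.832×10⁷ J/kg, so a = −μ/(2ε) = 1.088×10⁷ m.
The apsides satisfy r_p + r_a = 2a, so the perigee radius is 2a − r_a = 7.084×10⁶ m = 7084.3 km.
Perigee altitude = 7084.3 − 6371 = 713.26 km.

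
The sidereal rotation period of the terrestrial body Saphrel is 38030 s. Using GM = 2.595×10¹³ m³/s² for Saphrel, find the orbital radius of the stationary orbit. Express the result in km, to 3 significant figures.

A synchronous orbit has period T, so by Kepler's third law a = (μT²/4π²)^(1/3).
μT²/4π² = 2.595×10¹³ × (3.803×10⁴)² / 39.48 = 9.507×10²⁰ m³.
a = 9.833×10⁶ m = 9832.8 km.

r_sync ≈ 9830 km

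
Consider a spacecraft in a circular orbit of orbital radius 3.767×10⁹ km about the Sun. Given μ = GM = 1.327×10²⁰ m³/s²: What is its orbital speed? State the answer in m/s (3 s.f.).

r = 3.767×10⁹ km = 3.767×10¹² m.
For a circular orbit v = √(μ/r) = √(1.327×10²⁰ / 3.767×10¹²) = √(3.523×10⁷) = 5935 m/s.

v ≈ 5940 m/s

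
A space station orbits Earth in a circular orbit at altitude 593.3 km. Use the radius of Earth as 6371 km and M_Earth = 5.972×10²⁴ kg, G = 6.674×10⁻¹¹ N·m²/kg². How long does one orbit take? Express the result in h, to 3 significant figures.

T ≈ 1.61 h

μ = GM = 6.674×10⁻¹¹ × 5.972×10²⁴ = 3.986×10¹⁴ m³/s².
r = 6371 + 593.3 = 6964.3 km = 6.9643×10⁶ m.
Kepler's third law: T = 2π√(r³/μ) = 2π√((6.964×10⁶)³ / 3.986×10¹⁴).
r³/μ = 8.475×10⁵ s², so T = 2π × 9.206×10² = 5.784×10³ s.
Converting: 5.784×10³ s ÷ 3600 = 1.607 h.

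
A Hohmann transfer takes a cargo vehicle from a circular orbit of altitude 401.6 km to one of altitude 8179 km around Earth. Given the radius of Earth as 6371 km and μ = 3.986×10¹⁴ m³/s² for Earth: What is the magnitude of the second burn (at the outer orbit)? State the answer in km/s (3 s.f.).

r₁ = 6371 + 401.6 = 6772.6 km = 6.7726×10⁶ m.
r₂ = 6371 + 8179 = 14550 km = 1.4550×10⁷ m.
Transfer ellipse a_t = (r₁ + r₂)/2 = 1.066×10⁷ m.
At r₁: circular v_c1 = √(μ/r₁) = 7672 m/s; transfer-perigee v_p = √[μ(2/r₁ − 1/a_t)] = 8962 m/s.
At r₂: circular v_c2 = √(μ/r₂) = 5234 m/s; transfer-apogee v_a = √[μ(2/r₂ − 1/a_t)] = 4172 m/s.
Δv₂ = v_c2 − v_a = 1062 m/s.
= 1.062 km/s.

Δv ≈ 1.06 km/s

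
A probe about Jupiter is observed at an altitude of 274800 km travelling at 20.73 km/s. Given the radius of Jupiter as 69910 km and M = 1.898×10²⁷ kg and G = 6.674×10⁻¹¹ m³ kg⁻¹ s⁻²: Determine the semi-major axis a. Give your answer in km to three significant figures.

a ≈ 4.15×10⁵ km

μ = GM = 6.674×10⁻¹¹ × 1.898×10²⁷ = 1.267×10¹⁷ m³/s².
r = 69910 + 274800 = 3.4471×10⁵ km = 3.447×10⁸ m.
Vis-viva rearranged: 1/a = 2/r − v²/μ = 5.802×10⁻⁹ − 3.392×10⁻⁹ = 2.410×10⁻⁹ m⁻¹.
a = 4.150×10⁸ m = 4.1502×10⁵ km.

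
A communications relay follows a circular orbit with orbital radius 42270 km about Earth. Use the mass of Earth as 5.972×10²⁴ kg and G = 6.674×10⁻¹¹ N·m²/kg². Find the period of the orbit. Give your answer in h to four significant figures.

μ = GM = 6.674×10⁻¹¹ × 5.972×10²⁴ = 3.986×10¹⁴ m³/s².
r = 42270 km = 4.227×10⁷ m.
Kepler's third law: T = 2π√(r³/μ) = 2π√((4.227×10⁷)³ / 3.986×10¹⁴).
r³/μ = 1.895×10⁸ s², so T = 2π × 1.377×10⁴ = 8.649×10⁴ s.
Converting: 8.649×10⁴ s ÷ 3600 = 24.03 h.

T ≈ 24.03 h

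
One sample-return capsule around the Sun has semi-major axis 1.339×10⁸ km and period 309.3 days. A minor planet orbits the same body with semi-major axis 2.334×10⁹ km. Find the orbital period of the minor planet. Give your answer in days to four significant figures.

Kepler's third law: T² ∝ a³, so T₂ = T₁ (a₂/a₁)^(3/2).
a₂/a₁ = 17.43, (a₂/a₁)^(3/2) = 72.77.
T₂ = 309.3 × 72.77 = 22510 days.

T₂ ≈ 22510 days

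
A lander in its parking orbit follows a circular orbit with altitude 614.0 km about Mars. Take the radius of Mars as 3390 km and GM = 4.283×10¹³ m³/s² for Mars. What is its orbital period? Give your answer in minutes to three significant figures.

r = 3390 + 614.0 = 4004.0 km = 4.0040×10⁶ m.
Kepler's third law: T = 2π√(r³/μ) = 2π√((4.004×10⁶)³ / 4.283×10¹³).
r³/μ = 1.499×10⁶ s², so T = 2π × 1.224×10³ = 7.692×10³ s.
Converting: 7.692×10³ s ÷ 60.00 = 128.2 minutes.

T ≈ 128 minutes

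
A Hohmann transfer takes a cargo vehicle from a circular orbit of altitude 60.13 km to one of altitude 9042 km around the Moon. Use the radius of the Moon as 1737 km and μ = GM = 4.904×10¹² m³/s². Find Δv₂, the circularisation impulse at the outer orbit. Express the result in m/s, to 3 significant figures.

Δv ≈ 314 m/s

r₁ = 1737 + 60.13 = 1797.1 km = 1.7971×10⁶ m.
r₂ = 1737 + 9042 = 10779 km = 1.0779×10⁷ m.
Transfer ellipse a_t = (r₁ + r₂)/2 = 6.288×10⁶ m.
At r₁: circular v_c1 = √(μ/r₁) = 1652 m/s; transfer-perilune v_p = √[μ(2/r₁ − 1/a_t)] = 2163 m/s.
At r₂: circular v_c2 = √(μ/r₂) = 674.5 m/s; transfer-apolune v_a = √[μ(2/r₂ − 1/a_t)] = 360.6 m/s.
Δv₂ = v_c2 − v_a = 313.9 m/s.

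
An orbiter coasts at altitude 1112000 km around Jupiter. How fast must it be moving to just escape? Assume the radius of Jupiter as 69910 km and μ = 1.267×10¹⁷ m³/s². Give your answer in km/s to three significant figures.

v_esc ≈ 14.6 km/s

r = 69910 + 1112000 = 1181900 km = 1.1819×10⁹ m.
Escape speed v_esc = √(2μ/r) = √(2 × 1.267×10¹⁷ / 1.182×10⁹) = √(2.144×10⁸) = 14640 m/s.
= 14.64 km/s.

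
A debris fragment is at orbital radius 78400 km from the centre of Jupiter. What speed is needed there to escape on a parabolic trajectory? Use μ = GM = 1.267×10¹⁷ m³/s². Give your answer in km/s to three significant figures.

r = 78400 km = 7.840×10⁷ m.
Escape speed v_esc = √(2μ/r) = √(2 × 1.267×10¹⁷ / 7.840×10⁷) = √(3.232×10⁹) = 56850 m/s.
= 56.85 km/s.

v_esc ≈ 56.9 km/s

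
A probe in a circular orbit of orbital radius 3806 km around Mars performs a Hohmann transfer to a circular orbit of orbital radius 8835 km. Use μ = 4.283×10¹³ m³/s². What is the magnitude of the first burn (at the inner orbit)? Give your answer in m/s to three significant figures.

r₁ = 3806 km = 3.806×10⁶ m.
r₂ = 8835 km = 8.835×10⁶ m.
Transfer ellipse a_t = (r₁ + r₂)/2 = 6.320×10⁶ m.
At r₁: circular v_c1 = √(μ/r₁) = 3355 m/s; transfer-periapsis v_p = √[μ(2/r₁ − 1/a_t)] = 3966 m/s.
Δv₁ = v_p − v_c1 = 611.5 m/s.

Δv ≈ 612 m/s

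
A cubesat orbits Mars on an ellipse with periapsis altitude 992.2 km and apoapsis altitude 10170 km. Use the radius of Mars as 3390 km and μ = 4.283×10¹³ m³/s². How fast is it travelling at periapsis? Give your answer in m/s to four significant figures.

r_p = 3390 + 992.2 = 4382.2 km = 4.3822×10⁶ m.
r_a = 3390 + 10170 = 13560 km = 1.3560×10⁷ m.
Semi-major axis a = (r_p + r_a)/2 = 8971.1 km = 8.971×10⁶ m.
Vis-viva: v² = μ(2/r − 1/a) = 4.283×10¹³ × (4.564×10⁻⁷ − 1.115×10⁻⁷) = 1.477×10⁷ m²/s².
v = 3844 m/s.

v ≈ 3844 m/s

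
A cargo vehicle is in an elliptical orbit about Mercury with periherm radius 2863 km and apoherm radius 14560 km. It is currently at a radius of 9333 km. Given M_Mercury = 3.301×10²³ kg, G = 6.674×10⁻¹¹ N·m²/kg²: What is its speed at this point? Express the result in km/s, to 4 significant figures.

μ = GM = 6.674×10⁻¹¹ × 3.301×10²³ = 2.203×10¹³ m³/s².
Semi-major axis a = (r_p + r_a)/2 = 8711.5 km = 8.712×10⁶ m.
Vis-viva: v² = μ(2/r − 1/a) = 2.203×10¹³ × (2.143×10⁻⁷ − 1.148×10⁻⁷) = 2.192×10⁶ m²/s².
v = 1481 m/s = 1.481 km/s.

v ≈ 1.481 km/s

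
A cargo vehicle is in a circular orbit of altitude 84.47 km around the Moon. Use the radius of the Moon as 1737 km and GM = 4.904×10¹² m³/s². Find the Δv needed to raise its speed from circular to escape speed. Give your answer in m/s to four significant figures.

Δv ≈ 679.7 m/s

r = 1737 + 84.47 = 1821.5 km = 1.8215×10⁶ m.
Circular speed v_c = √(μ/r) = 1641 m/s.
Escape speed v_esc = √(2μ/r) = √2 × v_c = 2320 m/s.
Δv = v_esc − v_c = 679.7 m/s.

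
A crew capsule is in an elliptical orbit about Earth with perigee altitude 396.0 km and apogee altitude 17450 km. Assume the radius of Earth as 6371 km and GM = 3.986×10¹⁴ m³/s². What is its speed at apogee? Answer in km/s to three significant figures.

r_p = 6371 + 396.0 = 6767.0 km = 6.7670×10⁶ m.
r_a = 6371 + 17450 = 23821 km = 2.3821×10⁷ m.
Semi-major axis a = (r_p + r_a)/2 = 15294 km = 1.529×10⁷ m.
Vis-viva: v² = μ(2/r − 1/a) = 3.986×10¹⁴ × (8.396×10⁻⁸ − 6.539×10⁻⁸) = 7.404×10⁶ m²/s².
v = 2721 m/s = 2.721 km/s.

v ≈ 2.72 km/s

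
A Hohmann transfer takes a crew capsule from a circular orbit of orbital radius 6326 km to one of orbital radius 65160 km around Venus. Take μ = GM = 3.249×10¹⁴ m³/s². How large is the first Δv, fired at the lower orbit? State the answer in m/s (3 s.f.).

Δv ≈ 2510 m/s

r₁ = 6326 km = 6.326×10⁶ m.
r₂ = 65160 km = 6.516×10⁷ m.
Transfer ellipse a_t = (r₁ + r₂)/2 = 3.574×10⁷ m.
At r₁: circular v_c1 = √(μ/r₁) = 7167 m/s; transfer-periapsis v_p = √[μ(2/r₁ − 1/a_t)] = 9676 m/s.
Δv₁ = v_p − v_c1 = 2510 m/s.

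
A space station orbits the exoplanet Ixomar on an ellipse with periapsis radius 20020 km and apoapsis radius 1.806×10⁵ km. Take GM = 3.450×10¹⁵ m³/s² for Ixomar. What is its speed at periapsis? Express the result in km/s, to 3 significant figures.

v ≈ 17.6 km/s

Semi-major axis a = (r_p + r_a)/2 = 1.0031×10⁵ km = 1.003×10⁸ m.
Vis-viva: v² = μ(2/r − 1/a) = 3.450×10¹⁵ × (9.990×10⁻⁸ − 9.969×10⁻⁹) = 3.103×10⁸ m²/s².
v = 17610 m/s = 17.61 km/s.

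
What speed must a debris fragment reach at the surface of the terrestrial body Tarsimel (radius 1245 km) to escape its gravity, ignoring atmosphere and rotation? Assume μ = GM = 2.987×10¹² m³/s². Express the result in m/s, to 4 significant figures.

r = R = 1.245×10⁶ m.
Escape speed v_esc = √(2μ/r) = √(2 × 2.987×10¹² / 1.245×10⁶) = √(4.798×10⁶) = 2191 m/s.

v_esc ≈ 2191 m/s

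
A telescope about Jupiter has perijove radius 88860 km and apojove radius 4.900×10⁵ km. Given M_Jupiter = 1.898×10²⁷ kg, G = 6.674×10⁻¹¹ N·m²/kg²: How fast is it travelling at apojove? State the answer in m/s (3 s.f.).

v ≈ 8910 m/s

μ = GM = 6.674×10⁻¹¹ × 1.898×10²⁷ = 1.267×10¹⁷ m³/s².
Semi-major axis a = (r_p + r_a)/2 = 2.8943×10⁵ km = 2.894×10⁸ m.
Vis-viva: v² = μ(2/r − 1/a) = 1.267×10¹⁷ × (4.082×10⁻⁹ − 3.455×10⁻⁹) = 7.937×10⁷ m²/s².
v = 8909 m/s.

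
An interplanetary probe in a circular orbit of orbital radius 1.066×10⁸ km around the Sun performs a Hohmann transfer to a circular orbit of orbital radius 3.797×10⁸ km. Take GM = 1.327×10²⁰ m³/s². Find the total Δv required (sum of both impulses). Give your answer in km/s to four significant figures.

Δv_total ≈ 15.12 km/s

r₁ = 1.066×10⁸ km = 1.066×10¹¹ m.
r₂ = 3.797×10⁸ km = 3.797×10¹¹ m.
Transfer ellipse a_t = (r₁ + r₂)/2 = 2.432×10¹¹ m.
At r₁: circular v_c1 = √(μ/r₁) = 35280 m/s; transfer-perihelion v_p = √[μ(2/r₁ − 1/a_t)] = 44090 m/s.
Δv₁ = v_p − v_c1 = 8808 m/s.
At r₂: circular v_c2 = √(μ/r₂) = 18690 m/s; transfer-aphelion v_a = √[μ(2/r₂ − 1/a_t)] = 12380 m/s.
Δv₂ = v_c2 − v_a = 6316 m/s.
Total Δv = Δv₁ + Δv₂ = 15120 m/s = 15.12 km/s.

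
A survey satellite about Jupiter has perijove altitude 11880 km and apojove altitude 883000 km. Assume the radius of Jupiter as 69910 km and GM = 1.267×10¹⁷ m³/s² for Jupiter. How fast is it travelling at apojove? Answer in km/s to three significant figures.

v ≈ 4.58 km/s

r_p = 69910 + 11880 = 81790 km = 8.1790×10⁷ m.
r_a = 69910 + 883000 = 952910 km = 9.5291×10⁸ m.
Semi-major axis a = (r_p + r_a)/2 = 5.1735×10⁵ km = 5.174×10⁸ m.
Vis-viva: v² = μ(2/r − 1/a) = 1.267×10¹⁷ × (2.099×10⁻⁹ − 1.933×10⁻⁹) = 2.102×10⁷ m²/s².
v = 4585 m/s = 4.585 km/s.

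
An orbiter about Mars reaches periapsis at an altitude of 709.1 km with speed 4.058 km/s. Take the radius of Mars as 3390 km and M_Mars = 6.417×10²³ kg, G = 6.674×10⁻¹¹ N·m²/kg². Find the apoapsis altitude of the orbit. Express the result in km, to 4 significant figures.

μ = GM = 6.674×10⁻¹¹ × 6.417×10²³ = 4.283×10¹³ m³/s².
r_p = 3390 + 709.1 = 4099.1 km = 4.099×10⁶ m.
Specific energy ε = v²/2 − μ/r = -2.214×10⁶ J/kg, so a = −μ/(2ε) = 9.671×10⁶ m.
The apsides satisfy r_p + r_a = 2a, so the apoapsis radius is 2a − r_p = 1.524×10⁷ m = 15243 km.
Apoapsis altitude = 15243 − 3390 = 11853 km.

apoapsis altitude ≈ 11850 km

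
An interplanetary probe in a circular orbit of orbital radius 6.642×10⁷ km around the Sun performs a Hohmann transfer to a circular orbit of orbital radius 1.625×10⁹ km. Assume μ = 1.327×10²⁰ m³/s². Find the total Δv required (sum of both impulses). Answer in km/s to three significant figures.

Δv_total ≈ 23.8 km/s

r₁ = 6.642×10⁷ km = 6.642×10¹⁰ m.
r₂ = 1.625×10⁹ km = 1.625×10¹² m.
Transfer ellipse a_t = (r₁ + r₂)/2 = 8.457×10¹¹ m.
At r₁: circular v_c1 = √(μ/r₁) = 44700 m/s; transfer-perihelion v_p = √[μ(2/r₁ − 1/a_t)] = 61960 m/s.
Δv₁ = v_p − v_c1 = 17260 m/s.
At r₂: circular v_c2 = √(μ/r₂) = 9037 m/s; transfer-aphelion v_a = √[μ(2/r₂ − 1/a_t)] = 2532 m/s.
Δv₂ = v_c2 − v_a = 6504 m/s.
Total Δv = Δv₁ + Δv₂ = 23770 m/s = 23.77 km/s.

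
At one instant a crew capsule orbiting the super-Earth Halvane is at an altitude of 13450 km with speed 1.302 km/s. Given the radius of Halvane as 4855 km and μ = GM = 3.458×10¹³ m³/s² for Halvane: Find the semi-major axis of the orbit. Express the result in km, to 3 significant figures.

r = 4855 + 13450 = 18305 km = 1.830×10⁷ m.
Vis-viva rearranged: 1/a = 2/r − v²/μ = 1.093×10⁻⁷ − 4.902×10⁻⁸ = 6.024×10⁻⁸ m⁻¹.
a = 1.660×10⁷ m = 16601 km.

a ≈ 16600 km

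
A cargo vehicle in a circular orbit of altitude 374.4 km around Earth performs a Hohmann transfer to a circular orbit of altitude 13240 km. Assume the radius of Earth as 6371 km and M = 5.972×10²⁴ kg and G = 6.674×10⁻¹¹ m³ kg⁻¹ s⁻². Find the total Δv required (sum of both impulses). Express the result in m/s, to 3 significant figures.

Δv_total ≈ 2970 m/s

μ = GM = 6.674×10⁻¹¹ × 5.972×10²⁴ = 3.986×10¹⁴ m³/s².
r₁ = 6371 + 374.4 = 6745.4 km = 6.7454×10⁶ m.
r₂ = 6371 + 13240 = 19611 km = 1.9611×10⁷ m.
Transfer ellipse a_t = (r₁ + r₂)/2 = 1.318×10⁷ m.
At r₁: circular v_c1 = √(μ/r₁) = 7687 m/s; transfer-perigee v_p = √[μ(2/r₁ − 1/a_t)] = 9377 m/s.
Δv₁ = v_p − v_c1 = 1690 m/s.
At r₂: circular v_c2 = √(μ/r₂) = 4508 m/s; transfer-apogee v_a = √[μ(2/r₂ − 1/a_t)] = 3225 m/s.
Δv₂ = v_c2 − v_a = 1283 m/s.
Total Δv = Δv₁ + Δv₂ = 2973 m/s.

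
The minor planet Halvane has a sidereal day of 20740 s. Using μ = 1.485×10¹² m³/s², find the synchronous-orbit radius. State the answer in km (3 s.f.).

A synchronous orbit has period T, so by Kepler's third law a = (μT²/4π²)^(1/3).
μT²/4π² = 1.485×10¹² × (2.074×10⁴)² / 39.48 = 1.618×10¹⁹ m³.
a = 2.529×10⁶ m = 2529.3 km.

r_sync ≈ 2530 km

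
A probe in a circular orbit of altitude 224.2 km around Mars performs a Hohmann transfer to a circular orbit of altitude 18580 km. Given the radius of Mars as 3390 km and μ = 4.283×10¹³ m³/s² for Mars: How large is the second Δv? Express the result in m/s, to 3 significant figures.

r₁ = 3390 + 224.2 = 3614.2 km = 3.6142×10⁶ m.
r₂ = 3390 + 18580 = 21970 km = 2.1970×10⁷ m.
Transfer ellipse a_t = (r₁ + r₂)/2 = 1.279×10⁷ m.
At r₁: circular v_c1 = √(μ/r₁) = 3442 m/s; transfer-periapsis v_p = √[μ(2/r₁ − 1/a_t)] = 4511 m/s.
At r₂: circular v_c2 = √(μ/r₂) = 1396 m/s; transfer-apoapsis v_a = √[μ(2/r₂ − 1/a_t)] = 742.2 m/s.
Δv₂ = v_c2 − v_a = 654.1 m/s.

Δv ≈ 654 m/s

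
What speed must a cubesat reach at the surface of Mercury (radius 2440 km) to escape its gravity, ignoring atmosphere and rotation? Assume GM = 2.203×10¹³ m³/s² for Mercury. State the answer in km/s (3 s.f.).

r = R = 2.440×10⁶ m.
Escape speed v_esc = √(2μ/r) = √(2 × 2.203×10¹³ / 2.440×10⁶) = √(1.806×10⁷) = 4249 m/s.
= 4.249 km/s.

v_esc ≈ 4.25 km/s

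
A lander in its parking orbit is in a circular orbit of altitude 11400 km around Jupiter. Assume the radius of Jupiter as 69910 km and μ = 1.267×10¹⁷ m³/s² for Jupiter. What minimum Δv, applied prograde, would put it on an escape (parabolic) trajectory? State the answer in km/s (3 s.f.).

r = 69910 + 11400 = 81310 km = 8.1310×10⁷ m.
Circular speed v_c = √(μ/r) = 39470 m/s.
Escape speed v_esc = √(2μ/r) = √2 × v_c = 55830 m/s.
Δv = v_esc − v_c = 16350 m/s = 16.35 km/s.

Δv ≈ 16.4 km/s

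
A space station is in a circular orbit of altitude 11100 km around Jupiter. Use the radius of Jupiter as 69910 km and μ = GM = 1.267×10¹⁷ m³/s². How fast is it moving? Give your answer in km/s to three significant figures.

r = 69910 + 11100 = 81010 km = 8.1010×10⁷ m.
For a circular orbit v = √(μ/r) = √(1.267×10¹⁷ / 8.101×10⁷) = √(1.564×10⁹) = 39550 m/s.
That is 39.55 km/s.

v ≈ 39.5 km/s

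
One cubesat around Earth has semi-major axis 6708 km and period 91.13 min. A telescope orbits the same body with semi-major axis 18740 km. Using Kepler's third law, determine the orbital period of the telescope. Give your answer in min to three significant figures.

Kepler's third law: T² ∝ a³, so T₂ = T₁ (a₂/a₁)^(3/2).
a₂/a₁ = 2.794, (a₂/a₁)^(3/2) = 4.669.
T₂ = 91.13 × 4.669 = 425.5 min.

T₂ ≈ 426 min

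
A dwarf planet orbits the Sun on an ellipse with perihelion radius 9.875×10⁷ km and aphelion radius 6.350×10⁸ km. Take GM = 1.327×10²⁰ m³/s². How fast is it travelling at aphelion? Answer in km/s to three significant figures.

Semi-major axis a = (r_p + r_a)/2 = 3.6688×10⁸ km = 3.669×10¹¹ m.
Vis-viva: v² = μ(2/r − 1/a) = 1.327×10²⁰ × (3.150×10⁻¹² − 2.726×10⁻¹²) = 5.625×10⁷ m²/s².
v = 7500 m/s = 7.500 km/s.

v ≈ 7.50 km/s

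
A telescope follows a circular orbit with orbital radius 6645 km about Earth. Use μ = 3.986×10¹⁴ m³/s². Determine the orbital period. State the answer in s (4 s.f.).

r = 6645 km = 6.645×10⁶ m.
Kepler's third law: T = 2π√(r³/μ) = 2π√((6.645×10⁶)³ / 3.986×10¹⁴).
r³/μ = 7.361×10⁵ s², so T = 2π × 8.580×10² = 5.391×10³ s.

T ≈ 5391 s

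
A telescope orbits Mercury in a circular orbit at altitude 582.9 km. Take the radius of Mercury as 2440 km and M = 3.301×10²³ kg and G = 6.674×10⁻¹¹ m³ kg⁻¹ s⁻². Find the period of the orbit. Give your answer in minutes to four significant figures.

T ≈ 117.3 minutes

μ = GM = 6.674×10⁻¹¹ × 3.301×10²³ = 2.203×10¹³ m³/s².
r = 2440 + 582.9 = 3022.9 km = 3.0229×10⁶ m.
Kepler's third law: T = 2π√(r³/μ) = 2π√((3.023×10⁶)³ / 2.203×10¹³).
r³/μ = 1.254×10⁶ s², so T = 2π × 1.120×10³ = 7.036×10³ s.
Converting: 7.036×10³ s ÷ 60.00 = 117.3 minutes.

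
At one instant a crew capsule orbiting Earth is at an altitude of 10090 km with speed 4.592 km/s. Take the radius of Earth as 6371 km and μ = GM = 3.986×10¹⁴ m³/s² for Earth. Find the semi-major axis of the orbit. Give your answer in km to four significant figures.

r = 6371 + 10090 = 16461 km = 1.646×10⁷ m.
Vis-viva rearranged: 1/a = 2/r − v²/μ = 1.215×10⁻⁷ − 5.290×10⁻⁸ = 6.860×10⁻⁸ m⁻¹.
a = 1.458×10⁷ m = 14578 km.

a ≈ 14580 km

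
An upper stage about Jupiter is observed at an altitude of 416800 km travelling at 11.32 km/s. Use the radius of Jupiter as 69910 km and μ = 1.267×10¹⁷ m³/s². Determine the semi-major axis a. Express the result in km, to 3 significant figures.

r = 69910 + 416800 = 4.8671×10⁵ km = 4.867×10⁸ m.
Vis-viva rearranged: 1/a = 2/r − v²/μ = 4.109×10⁻⁹ − 1.011×10⁻⁹ = 3.098×10⁻⁹ m⁻¹.
a = 3.228×10⁸ m = 3.2281×10⁵ km.

a ≈ 3.23×10⁵ km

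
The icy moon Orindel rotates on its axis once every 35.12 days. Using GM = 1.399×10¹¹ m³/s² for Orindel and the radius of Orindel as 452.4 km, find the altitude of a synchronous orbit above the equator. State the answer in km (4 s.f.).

T = 35.12 days = 3.034×10⁶ s.
A synchronous orbit has period T, so by Kepler's third law a = (μT²/4π²)^(1/3).
μT²/4π² = 1.399×10¹¹ × (3.034×10⁶)² / 39.48 = 3.263×10²² m³.
a = 3.195×10⁷ m = 31954 km.
Altitude h = a − R = 31954 − 452.4 = 31502 km.

h_sync ≈ 31500 km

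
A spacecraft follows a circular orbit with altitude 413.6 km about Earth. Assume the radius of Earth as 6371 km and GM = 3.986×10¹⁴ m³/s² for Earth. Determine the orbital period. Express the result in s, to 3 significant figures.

T ≈ 5560 s

r = 6371 + 413.6 = 6784.6 km = 6.7846×10⁶ m.
Kepler's third law: T = 2π√(r³/μ) = 2π√((6.785×10⁶)³ / 3.986×10¹⁴).
r³/μ = 7.835×10⁵ s², so T = 2π × 8.852×10² = 5.562×10³ s.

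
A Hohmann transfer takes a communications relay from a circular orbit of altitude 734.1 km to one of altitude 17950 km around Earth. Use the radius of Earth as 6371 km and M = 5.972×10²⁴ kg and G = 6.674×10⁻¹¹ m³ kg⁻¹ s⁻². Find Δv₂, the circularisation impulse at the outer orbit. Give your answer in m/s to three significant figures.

μ = GM = 6.674×10⁻¹¹ × 5.972×10²⁴ = 3.986×10¹⁴ m³/s².
r₁ = 6371 + 734.1 = 7105.1 km = 7.1051×10⁶ m.
r₂ = 6371 + 17950 = 24321 km = 2.4321×10⁷ m.
Transfer ellipse a_t = (r₁ + r₂)/2 = 1.571×10⁷ m.
At r₁: circular v_c1 = √(μ/r₁) = 7490 m/s; transfer-perigee v_p = √[μ(2/r₁ − 1/a_t)] = 9318 m/s.
At r₂: circular v_c2 = √(μ/r₂) = 4048 m/s; transfer-apogee v_a = √[μ(2/r₂ − 1/a_t)] = 2722 m/s.
Δv₂ = v_c2 − v_a = 1326 m/s.

Δv ≈ 1330 m/s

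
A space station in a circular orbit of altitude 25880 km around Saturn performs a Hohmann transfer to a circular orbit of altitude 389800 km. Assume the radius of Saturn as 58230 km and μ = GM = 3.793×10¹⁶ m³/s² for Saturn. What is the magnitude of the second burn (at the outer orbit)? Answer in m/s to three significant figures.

r₁ = 58230 + 25880 = 84110 km = 8.4110×10⁷ m.
r₂ = 58230 + 389800 = 448030 km = 4.4803×10⁸ m.
Transfer ellipse a_t = (r₁ + r₂)/2 = 2.661×10⁸ m.
At r₁: circular v_c1 = √(μ/r₁) = 21240 m/s; transfer-perikrone v_p = √[μ(2/r₁ − 1/a_t)] = 27560 m/s.
At r₂: circular v_c2 = √(μ/r₂) = 9201 m/s; transfer-apokrone v_a = √[μ(2/r₂ − 1/a_t)] = 5173 m/s.
Δv₂ = v_c2 − v_a = 4028 m/s.

Δv ≈ 4030 m/s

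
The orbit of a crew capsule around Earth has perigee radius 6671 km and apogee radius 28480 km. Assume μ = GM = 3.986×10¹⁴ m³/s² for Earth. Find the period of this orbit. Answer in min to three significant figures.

Semi-major axis a = (r_p + r_a)/2 = (6671.0 + 28480)/2 = 17576 km = 1.758×10⁷ m.
By Kepler's third law T = 2π√(a³/μ) = 2π × 3.691×10³ = 2.319×10⁴ s.
= 386.5 min.

T ≈ 386 min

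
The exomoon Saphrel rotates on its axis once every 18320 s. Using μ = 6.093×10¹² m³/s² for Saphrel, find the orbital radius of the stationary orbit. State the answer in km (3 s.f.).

A synchronous orbit has period T, so by Kepler's third law a = (μT²/4π²)^(1/3).
μT²/4π² = 6.093×10¹² × (1.832×10⁴)² / 39.48 = 5.180×10¹⁹ m³.
a = 3.728×10⁶ m = 3727.7 km.

r_sync ≈ 3730 km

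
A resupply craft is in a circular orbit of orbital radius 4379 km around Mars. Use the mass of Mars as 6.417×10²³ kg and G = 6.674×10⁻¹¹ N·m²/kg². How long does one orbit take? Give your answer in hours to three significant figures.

T ≈ 2.44 hours

μ = GM = 6.674×10⁻¹¹ × 6.417×10²³ = 4.283×10¹³ m³/s².
r = 4379 km = 4.379×10⁶ m.
Kepler's third law: T = 2π√(r³/μ) = 2π√((4.379×10⁶)³ / 4.283×10¹³).
r³/μ = 1.961×10⁶ s², so T = 2π × 1.400×10³ = 8.798×10³ s.
Converting: 8.798×10³ s ÷ 3600 = 2.444 hours.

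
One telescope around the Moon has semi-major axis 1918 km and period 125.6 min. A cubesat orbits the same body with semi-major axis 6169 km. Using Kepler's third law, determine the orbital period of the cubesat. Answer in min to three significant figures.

T₂ ≈ 725 min

Kepler's third law: T² ∝ a³, so T₂ = T₁ (a₂/a₁)^(3/2).
a₂/a₁ = 3.216, (a₂/a₁)^(3/2) = 5.768.
T₂ = 125.6 × 5.768 = 724.5 min.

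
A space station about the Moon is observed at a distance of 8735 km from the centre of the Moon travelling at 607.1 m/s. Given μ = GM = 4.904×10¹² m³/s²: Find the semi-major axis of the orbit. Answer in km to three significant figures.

r = 8.735×10⁶ m.
Vis-viva rearranged: 1/a = 2/r − v²/μ = 2.290×10⁻⁷ − 7.516×10⁻⁸ = 1.538×10⁻⁷ m⁻¹.
a = 6.502×10⁶ m = 6501.7 km.

a ≈ 6500 km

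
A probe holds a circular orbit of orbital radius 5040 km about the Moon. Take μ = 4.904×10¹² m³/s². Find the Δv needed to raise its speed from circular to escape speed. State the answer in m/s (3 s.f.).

Δv ≈ 409 m/s

r = 5040 km = 5.040×10⁶ m.
Circular speed v_c = √(μ/r) = 986.4 m/s.
Escape speed v_esc = √(2μ/r) = √2 × v_c = 1395 m/s.
Δv = v_esc − v_c = 408.6 m/s.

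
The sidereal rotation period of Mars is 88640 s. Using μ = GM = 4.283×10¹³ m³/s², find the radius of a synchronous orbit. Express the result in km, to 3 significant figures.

r_sync ≈ 20400 km

A synchronous orbit has period T, so by Kepler's third law a = (μT²/4π²)^(1/3).
μT²/4π² = 4.283×10¹³ × (8.864×10⁴)² / 39.48 = 8.524×10²¹ m³.
a = 2.043×10⁷ m = 20428 km.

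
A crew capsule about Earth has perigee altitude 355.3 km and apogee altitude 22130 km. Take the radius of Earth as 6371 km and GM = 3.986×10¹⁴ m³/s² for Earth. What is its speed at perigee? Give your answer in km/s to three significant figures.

v ≈ 9.79 km/s

r_p = 6371 + 355.3 = 6726.3 km = 6.7263×10⁶ m.
r_a = 6371 + 22130 = 28501 km = 2.8501×10⁷ m.
Semi-major axis a = (r_p + r_a)/2 = 17614 km = 1.761×10⁷ m.
Vis-viva: v² = μ(2/r − 1/a) = 3.986×10¹⁴ × (2.973×10⁻⁷ − 5.677×10⁻⁸) = 9.589×10⁷ m²/s².
v = 9792 m/s = 9.792 km/s.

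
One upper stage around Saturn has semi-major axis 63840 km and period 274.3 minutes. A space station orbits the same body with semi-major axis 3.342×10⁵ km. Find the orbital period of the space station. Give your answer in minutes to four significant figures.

Kepler's third law: T² ∝ a³, so T₂ = T₁ (a₂/a₁)^(3/2).
a₂/a₁ = 5.235, (a₂/a₁)^(3/2) = 11.98.
T₂ = 274.3 × 11.98 = 3285 minutes.

T₂ ≈ 3285 minutes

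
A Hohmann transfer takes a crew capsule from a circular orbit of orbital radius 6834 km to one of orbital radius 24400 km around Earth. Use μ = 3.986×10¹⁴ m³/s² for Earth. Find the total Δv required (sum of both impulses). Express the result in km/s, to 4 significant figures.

Δv_total ≈ 3.277 km/s

r₁ = 6834 km = 6.834×10⁶ m.
r₂ = 24400 km = 2.440×10⁷ m.
Transfer ellipse a_t = (r₁ + r₂)/2 = 1.562×10⁷ m.
At r₁: circular v_c1 = √(μ/r₁) = 7637 m/s; transfer-perigee v_p = √[μ(2/r₁ − 1/a_t)] = 9546 m/s.
Δv₁ = v_p − v_c1 = 1909 m/s.
At r₂: circular v_c2 = √(μ/r₂) = 4042 m/s; transfer-apogee v_a = √[μ(2/r₂ − 1/a_t)] = 2674 m/s.
Δv₂ = v_c2 − v_a = 1368 m/s.
Total Δv = Δv₁ + Δv₂ = 3277 m/s = 3.277 km/s.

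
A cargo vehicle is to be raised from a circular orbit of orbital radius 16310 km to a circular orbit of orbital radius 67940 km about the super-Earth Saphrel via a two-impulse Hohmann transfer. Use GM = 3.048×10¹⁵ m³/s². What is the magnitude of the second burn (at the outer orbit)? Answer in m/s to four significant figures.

r₁ = 16310 km = 1.631×10⁷ m.
r₂ = 67940 km = 6.794×10⁷ m.
Transfer ellipse a_t = (r₁ + r₂)/2 = 4.212×10⁷ m.
At r₁: circular v_c1 = √(μ/r₁) = 13670 m/s; transfer-periapsis v_p = √[μ(2/r₁ − 1/a_t)] = 17360 m/s.
At r₂: circular v_c2 = √(μ/r₂) = 6698 m/s; transfer-apoapsis v_a = √[μ(2/r₂ − 1/a_t)] = 4168 m/s.
Δv₂ = v_c2 − v_a = 2530 m/s.

Δv ≈ 2530 m/s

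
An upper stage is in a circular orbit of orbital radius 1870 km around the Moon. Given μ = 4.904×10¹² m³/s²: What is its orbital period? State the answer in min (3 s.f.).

T ≈ 121 min

r = 1870 km = 1.870×10⁶ m.
Kepler's third law: T = 2π√(r³/μ) = 2π√((1.870×10⁶)³ / 4.904×10¹²).
r³/μ = 1.333×10⁶ s², so T = 2π × 1.155×10³ = 7.255×10³ s.
Converting: 7.255×10³ s ÷ 60.00 = 120.9 min.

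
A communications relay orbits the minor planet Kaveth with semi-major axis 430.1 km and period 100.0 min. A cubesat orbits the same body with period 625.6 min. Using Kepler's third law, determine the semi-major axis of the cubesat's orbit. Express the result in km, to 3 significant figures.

Kepler's third law: a³ ∝ T², so a₂ = a₁ (T₂/T₁)^(2/3).
T₂/T₁ = 6.256, (T₂/T₁)^(2/3) = 3.395.
a₂ = 430.1 × 3.395 = 1460 km.

a₂ ≈ 1460 km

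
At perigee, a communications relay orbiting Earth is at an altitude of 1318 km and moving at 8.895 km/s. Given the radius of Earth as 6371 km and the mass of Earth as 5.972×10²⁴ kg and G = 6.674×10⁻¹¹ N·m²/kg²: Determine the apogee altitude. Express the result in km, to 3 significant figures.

apogee altitude ≈ 18400 km

μ = GM = 6.674×10⁻¹¹ × 5.972×10²⁴ = 3.986×10¹⁴ m³/s².
r_p = 6371 + 1318 = 7689.0 km = 7.689×10⁶ m.
Specific energy ε = v²/2 − μ/r = -1.228×10⁷ J/kg, so a = −μ/(2ε) = 1.623×10⁷ m.
The apsides satisfy r_p + r_a = 2a, so the apogee radius is 2a − r_p = 2.478×10⁷ m = 24778 km.
Apogee altitude = 24778 − 6371 = 18407 km.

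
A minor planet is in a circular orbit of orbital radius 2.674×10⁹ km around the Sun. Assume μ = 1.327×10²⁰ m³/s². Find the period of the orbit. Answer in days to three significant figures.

r = 2.674×10⁹ km = 2.674×10¹² m.
Kepler's third law: T = 2π√(r³/μ) = 2π√((2.674×10¹²)³ / 1.327×10²⁰).
r³/μ = 1.441×10¹⁷ s², so T = 2π × 3.796×10⁸ = 2.385×10⁹ s.
Converting: 2.385×10⁹ s ÷ 86400 = 27600 days.

T ≈ 27600 days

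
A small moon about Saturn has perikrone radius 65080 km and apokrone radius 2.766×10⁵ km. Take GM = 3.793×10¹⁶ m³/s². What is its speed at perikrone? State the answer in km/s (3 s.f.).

v ≈ 30.7 km/s

Semi-major axis a = (r_p + r_a)/2 = 1.7084×10⁵ km = 1.708×10⁸ m.
Vis-viva: v² = μ(2/r − 1/a) = 3.793×10¹⁶ × (3.073×10⁻⁸ − 5.853×10⁻⁹) = 9.436×10⁸ m²/s².
v = 30720 m/s = 30.72 km/s.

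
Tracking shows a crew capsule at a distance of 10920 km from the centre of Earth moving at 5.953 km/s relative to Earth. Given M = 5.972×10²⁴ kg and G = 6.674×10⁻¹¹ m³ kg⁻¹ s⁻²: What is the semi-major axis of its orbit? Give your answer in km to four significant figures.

a ≈ 10610 km

μ = GM = 6.674×10⁻¹¹ × 5.972×10²⁴ = 3.986×10¹⁴ m³/s².
r = 1.092×10⁷ m.
Vis-viva rearranged: 1/a = 2/r − v²/μ = 1.832×10⁻⁷ − 8.891×10⁻⁸ = 9.424×10⁻⁸ m⁻¹.
a = 1.061×10⁷ m = 10612 km.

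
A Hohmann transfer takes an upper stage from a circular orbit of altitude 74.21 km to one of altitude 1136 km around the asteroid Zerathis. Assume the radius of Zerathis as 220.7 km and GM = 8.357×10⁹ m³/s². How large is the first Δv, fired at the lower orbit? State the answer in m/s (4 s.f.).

r₁ = 220.7 + 74.21 = 294.91 km = 2.9491×10⁵ m.
r₂ = 220.7 + 1136 = 1356.7 km = 1.3567×10⁶ m.
Transfer ellipse a_t = (r₁ + r₂)/2 = 8.258×10⁵ m.
At r₁: circular v_c1 = √(μ/r₁) = 168.3 m/s; transfer-periapsis v_p = √[μ(2/r₁ − 1/a_t)] = 215.8 m/s.
Δv₁ = v_p − v_c1 = 47.43 m/s.

Δv ≈ 47.43 m/s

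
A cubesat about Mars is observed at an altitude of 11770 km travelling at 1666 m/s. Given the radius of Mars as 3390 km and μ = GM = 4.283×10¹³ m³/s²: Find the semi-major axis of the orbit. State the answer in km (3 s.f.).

r = 3390 + 11770 = 15160 km = 1.516×10⁷ m.
Specific orbital energy ε = v²/2 − μ/r = (1666)²/2 − 4.283×10¹³/1.516×10⁷ = -1.437×10⁶ J/kg.
Since ε = −μ/(2a), a = −μ/(2ε) = 1.490×10⁷ m = 14898 km.

a ≈ 14900 km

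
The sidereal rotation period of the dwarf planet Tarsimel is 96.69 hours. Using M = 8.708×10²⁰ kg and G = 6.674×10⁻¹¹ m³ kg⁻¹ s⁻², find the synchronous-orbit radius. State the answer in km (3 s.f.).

r_sync ≈ 5630 km

μ = GM = 6.674×10⁻¹¹ × 8.708×10²⁰ = 5.812×10¹⁰ m³/s².
T = 96.69 hours = 3.481×10⁵ s.
A synchronous orbit has period T, so by Kepler's third law a = (μT²/4π²)^(1/3).
μT²/4π² = 5.812×10¹⁰ × (3.481×10⁵)² / 39.48 = 1.784×10²⁰ m³.
a = 5.629×10⁶ m = 5629.1 km.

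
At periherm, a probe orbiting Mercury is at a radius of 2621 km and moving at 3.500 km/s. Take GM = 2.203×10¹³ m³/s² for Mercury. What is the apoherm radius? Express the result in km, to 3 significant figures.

r_p = 2.621×10⁶ m.
Specific energy ε = v²/2 − μ/r = -2.280×10⁶ J/kg, so a = −μ/(2ε) = 4.831×10⁶ m.
The apsides satisfy r_p + r_a = 2a, so the apoherm radius is 2a − r_p = 7.040×10⁶ m = 7040.5 km.

apoherm radius ≈ 7040 km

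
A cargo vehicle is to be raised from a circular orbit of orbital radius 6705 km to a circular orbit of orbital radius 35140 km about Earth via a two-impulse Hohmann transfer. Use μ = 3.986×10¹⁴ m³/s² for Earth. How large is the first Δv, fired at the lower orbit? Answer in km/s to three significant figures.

Δv ≈ 2.28 km/s

r₁ = 6705 km = 6.705×10⁶ m.
r₂ = 35140 km = 3.514×10⁷ m.
Transfer ellipse a_t = (r₁ + r₂)/2 = 2.092×10⁷ m.
At r₁: circular v_c1 = √(μ/r₁) = 7710 m/s; transfer-perigee v_p = √[μ(2/r₁ − 1/a_t)] = 9992 m/s.
Δv₁ = v_p − v_c1 = 2282 m/s.
= 2.282 km/s.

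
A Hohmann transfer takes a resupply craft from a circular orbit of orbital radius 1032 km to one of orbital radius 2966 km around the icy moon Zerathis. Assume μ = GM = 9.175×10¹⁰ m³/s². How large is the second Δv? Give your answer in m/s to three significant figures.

r₁ = 1032 km = 1.032×10⁶ m.
r₂ = 2966 km = 2.966×10⁶ m.
Transfer ellipse a_t = (r₁ + r₂)/2 = 1.999×10⁶ m.
At r₁: circular v_c1 = √(μ/r₁) = 298.2 m/s; transfer-periapsis v_p = √[μ(2/r₁ − 1/a_t)] = 363.2 m/s.
At r₂: circular v_c2 = √(μ/r₂) = 175.9 m/s; transfer-apoapsis v_a = √[μ(2/r₂ − 1/a_t)] = 126.4 m/s.
Δv₂ = v_c2 − v_a = 49.51 m/s.

Δv ≈ 49.5 m/s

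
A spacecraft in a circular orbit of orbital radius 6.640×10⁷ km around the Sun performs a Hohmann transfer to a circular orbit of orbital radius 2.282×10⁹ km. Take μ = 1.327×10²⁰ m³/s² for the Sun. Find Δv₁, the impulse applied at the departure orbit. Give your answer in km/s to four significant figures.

Δv ≈ 17.62 km/s

r₁ = 6.640×10⁷ km = 6.640×10¹⁰ m.
r₂ = 2.282×10⁹ km = 2.282×10¹² m.
Transfer ellipse a_t = (r₁ + r₂)/2 = 1.174×10¹² m.
At r₁: circular v_c1 = √(μ/r₁) = 44700 m/s; transfer-perihelion v_p = √[μ(2/r₁ − 1/a_t)] = 62320 m/s.
Δv₁ = v_p − v_c1 = 17620 m/s.
= 17.62 km/s.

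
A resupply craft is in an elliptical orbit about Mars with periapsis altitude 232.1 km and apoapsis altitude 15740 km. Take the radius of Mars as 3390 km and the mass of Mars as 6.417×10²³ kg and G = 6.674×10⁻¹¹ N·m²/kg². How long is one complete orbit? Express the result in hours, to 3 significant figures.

T ≈ 10.2 hours

μ = GM = 6.674×10⁻¹¹ × 6.417×10²³ = 4.283×10¹³ m³/s².
r_p = 3390 + 232.1 = 3622.1 km = 3.6221×10⁶ m.
r_a = 3390 + 15740 = 19130 km = 1.9130×10⁷ m.
Semi-major axis a = (r_p + r_a)/2 = (3622.1 + 19130)/2 = 11376 km = 1.138×10⁷ m.
By Kepler's third law T = 2π√(a³/μ) = 2π × 5.863×10³ = 3.684×10⁴ s.
= 10.23 hours.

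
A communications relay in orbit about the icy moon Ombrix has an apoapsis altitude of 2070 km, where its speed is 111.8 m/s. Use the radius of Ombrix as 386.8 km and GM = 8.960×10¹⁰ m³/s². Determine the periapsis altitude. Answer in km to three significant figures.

r_a = 386.8 + 2070 = 2456.8 km = 2.457×10⁶ m.
Specific energy ε = v²/2 − μ/r = -3.022×10⁴ J/kg, so a = −μ/(2ε) = 1.482×10⁶ m.
The apsides satisfy r_p + r_a = 2a, so the periapsis radius is 2a − r_a = 5.081×10⁵ m = 508.07 km.
Periapsis altitude = 508.07 − 386.8 = 121.27 km.

periapsis altitude ≈ 121 km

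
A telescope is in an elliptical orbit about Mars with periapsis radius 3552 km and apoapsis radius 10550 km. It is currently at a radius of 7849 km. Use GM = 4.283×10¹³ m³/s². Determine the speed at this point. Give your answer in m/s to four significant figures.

Semi-major axis a = (r_p + r_a)/2 = 7051.0 km = 7.051×10⁶ m.
Vis-viva: v² = μ(2/r − 1/a) = 4.283×10¹³ × (2.548×10⁻⁷ − 1.418×10⁻⁷) = 4.839×10⁶ m²/s².
v = 2200 m/s.

v ≈ 2200 m/s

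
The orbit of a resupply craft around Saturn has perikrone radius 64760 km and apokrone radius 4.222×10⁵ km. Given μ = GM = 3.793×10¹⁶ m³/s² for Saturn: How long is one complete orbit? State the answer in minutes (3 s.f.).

Semi-major axis a = (r_p + r_a)/2 = (64760 + 4.2220×10⁵)/2 = 2.4348×10⁵ km = 2.435×10⁸ m.
By Kepler's third law T = 2π√(a³/μ) = 2π × 1.951×10⁴ = 1.226×10⁵ s.
= 2043 minutes.

T ≈ 2040 minutes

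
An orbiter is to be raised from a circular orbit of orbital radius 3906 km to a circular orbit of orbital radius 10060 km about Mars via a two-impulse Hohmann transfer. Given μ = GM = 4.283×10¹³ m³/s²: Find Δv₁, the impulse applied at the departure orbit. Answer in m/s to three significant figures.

r₁ = 3906 km = 3.906×10⁶ m.
r₂ = 10060 km = 1.006×10⁷ m.
Transfer ellipse a_t = (r₁ + r₂)/2 = 6.983×10⁶ m.
At r₁: circular v_c1 = √(μ/r₁) = 3311 m/s; transfer-periapsis v_p = √[μ(2/r₁ − 1/a_t)] = 3975 m/s.
Δv₁ = v_p − v_c1 = 663.2 m/s.

Δv ≈ 663 m/s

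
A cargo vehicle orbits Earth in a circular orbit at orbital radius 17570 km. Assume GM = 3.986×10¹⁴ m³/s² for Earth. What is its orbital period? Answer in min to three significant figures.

r = 17570 km = 1.757×10⁷ m.
Kepler's third law: T = 2π√(r³/μ) = 2π√((1.757×10⁷)³ / 3.986×10¹⁴).
r³/μ = 1.361×10⁷ s², so T = 2π × 3.689×10³ = 2.318×10⁴ s.
Converting: 2.318×10⁴ s ÷ 60.00 = 386.3 min.

T ≈ 386 min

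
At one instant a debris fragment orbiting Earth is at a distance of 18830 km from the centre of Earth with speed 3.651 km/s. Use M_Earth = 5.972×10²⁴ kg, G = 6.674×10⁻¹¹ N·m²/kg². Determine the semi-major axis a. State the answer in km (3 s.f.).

a ≈ 13700 km

μ = GM = 6.674×10⁻¹¹ × 5.972×10²⁴ = 3.986×10¹⁴ m³/s².
r = 1.883×10⁷ m.
Specific orbital energy ε = v²/2 − μ/r = (3651)²/2 − 3.986×10¹⁴/1.883×10⁷ = -1.450×10⁷ J/kg.
Since ε = −μ/(2a), a = −μ/(2ε) = 1.374×10⁷ m = 13742 km.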